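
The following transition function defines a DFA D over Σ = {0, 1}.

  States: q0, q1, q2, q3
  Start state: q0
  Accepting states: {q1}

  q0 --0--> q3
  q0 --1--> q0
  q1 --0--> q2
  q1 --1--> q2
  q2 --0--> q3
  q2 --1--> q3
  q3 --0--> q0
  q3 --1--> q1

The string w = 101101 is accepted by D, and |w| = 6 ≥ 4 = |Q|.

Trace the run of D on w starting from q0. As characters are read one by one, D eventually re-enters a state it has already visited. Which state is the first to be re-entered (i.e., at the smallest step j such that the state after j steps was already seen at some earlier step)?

q0

Run of D on w = 1 0 1 1 0 1:
  step 0: q0  (start)
  step 1: q0  (read 1: q0→q0)   ← first repeat (q0 seen earlier)
  step 2: q3  (read 0: q0→q3)
  step 3: q1  (read 1: q3→q1)
  step 4: q2  (read 1: q1→q2)
  step 5: q3  (read 0: q2→q3)
  step 6: q1  (read 1: q3→q1)

The earliest repeat is at step j = 1: D is in q0, which it already visited at step i = 0.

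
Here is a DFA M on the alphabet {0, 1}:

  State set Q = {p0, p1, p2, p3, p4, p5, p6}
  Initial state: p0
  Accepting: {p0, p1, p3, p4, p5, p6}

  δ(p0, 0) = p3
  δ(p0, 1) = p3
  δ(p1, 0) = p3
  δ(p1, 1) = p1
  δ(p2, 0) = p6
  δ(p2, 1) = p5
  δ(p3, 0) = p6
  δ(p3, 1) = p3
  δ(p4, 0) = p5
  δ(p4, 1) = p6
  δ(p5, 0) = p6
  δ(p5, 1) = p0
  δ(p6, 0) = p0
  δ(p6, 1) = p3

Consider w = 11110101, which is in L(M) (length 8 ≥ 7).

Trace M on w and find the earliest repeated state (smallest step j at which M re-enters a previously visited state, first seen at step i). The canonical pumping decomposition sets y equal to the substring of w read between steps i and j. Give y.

Run of M on w = 1 1 1 1 0 1 0 1:
  step 0: p0  (start)
  step 1: p3  (read 1: p0→p3)
  step 2: p3  (read 1: p3→p3)   ← first repeat (p3 seen earlier)
  step 3: p3  (read 1: p3→p3)
  step 4: p3  (read 1: p3→p3)
  step 5: p6  (read 0: p3→p6)
  step 6: p3  (read 1: p6→p3)
  step 7: p6  (read 0: p3→p6)
  step 8: p3  (read 1: p6→p3)

So i = 1, j = 2, giving x = w[0:1] = 1, y = w[1:2] = 1, z = w[2:8] = 110101.
Check: |xy| = 2 ≤ 7 and |y| = 1 ≥ 1. Reading y takes M from p3 back to p3, so every xyⁱz is accepted.

1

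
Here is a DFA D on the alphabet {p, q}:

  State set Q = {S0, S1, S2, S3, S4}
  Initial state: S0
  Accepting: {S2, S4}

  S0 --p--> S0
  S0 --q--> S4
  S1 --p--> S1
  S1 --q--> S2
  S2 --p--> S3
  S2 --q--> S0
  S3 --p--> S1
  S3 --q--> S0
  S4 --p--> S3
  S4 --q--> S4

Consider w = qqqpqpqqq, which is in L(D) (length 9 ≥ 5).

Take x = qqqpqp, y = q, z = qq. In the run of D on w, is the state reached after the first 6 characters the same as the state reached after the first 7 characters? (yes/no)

no

State sequence: S0 -q-> S4 -q-> S4 -q-> S4 -p-> S3 -q-> S0 -p-> S0 -q-> S4

After x (step 6): S0. After xy (step 7): S4.
They differ (S0 ≠ S4), so y is not a cycle from the state after x; this split is not the one the pumping-lemma construction produces, and pumping y need not keep the string in L(D).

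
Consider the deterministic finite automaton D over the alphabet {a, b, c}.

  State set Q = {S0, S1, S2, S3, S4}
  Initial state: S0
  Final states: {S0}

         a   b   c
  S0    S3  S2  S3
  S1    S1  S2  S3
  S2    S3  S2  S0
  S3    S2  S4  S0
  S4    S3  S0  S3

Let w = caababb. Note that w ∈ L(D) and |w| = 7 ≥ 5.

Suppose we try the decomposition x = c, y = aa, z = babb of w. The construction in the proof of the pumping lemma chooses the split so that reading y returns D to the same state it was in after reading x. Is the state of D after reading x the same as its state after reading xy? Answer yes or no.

yes

State sequence: S0 -c-> S3 -a-> S2 -a-> S3

After x (step 1): S3. After xy (step 3): S3.
They match, so y = aa drives D around a cycle from S3 back to itself; pumping y any number of times keeps D in S3 before reading z, and xyⁱz ∈ L(D) for every i ≥ 0.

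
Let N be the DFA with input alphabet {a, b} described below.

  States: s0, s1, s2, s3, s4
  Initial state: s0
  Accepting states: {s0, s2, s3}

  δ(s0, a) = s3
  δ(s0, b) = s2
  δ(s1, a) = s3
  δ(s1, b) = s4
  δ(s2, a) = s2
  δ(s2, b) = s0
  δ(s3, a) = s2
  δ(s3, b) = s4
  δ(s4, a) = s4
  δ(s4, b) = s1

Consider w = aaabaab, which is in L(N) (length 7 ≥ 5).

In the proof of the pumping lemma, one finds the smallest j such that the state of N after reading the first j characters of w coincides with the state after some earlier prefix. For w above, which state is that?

s2

Run of N on w = a a a b a a b:
  step 0: s0  (start)
  step 1: s3  (read a: s0→s3)
  step 2: s2  (read a: s3→s2)
  step 3: s2  (read a: s2→s2)   ← first repeat (s2 seen earlier)
  step 4: s0  (read b: s2→s0)
  step 5: s3  (read a: s0→s3)
  step 6: s2  (read a: s3→s2)
  step 7: s0  (read b: s2→s0)

The earliest repeat is at step j = 3: N is in s2, which it already visited at step i = 2.
The DFA has 5 states, so the proof of the pumping lemma guarantees a repeated state among the first 5+1 visited; the segment between the two visits is the pumpable y.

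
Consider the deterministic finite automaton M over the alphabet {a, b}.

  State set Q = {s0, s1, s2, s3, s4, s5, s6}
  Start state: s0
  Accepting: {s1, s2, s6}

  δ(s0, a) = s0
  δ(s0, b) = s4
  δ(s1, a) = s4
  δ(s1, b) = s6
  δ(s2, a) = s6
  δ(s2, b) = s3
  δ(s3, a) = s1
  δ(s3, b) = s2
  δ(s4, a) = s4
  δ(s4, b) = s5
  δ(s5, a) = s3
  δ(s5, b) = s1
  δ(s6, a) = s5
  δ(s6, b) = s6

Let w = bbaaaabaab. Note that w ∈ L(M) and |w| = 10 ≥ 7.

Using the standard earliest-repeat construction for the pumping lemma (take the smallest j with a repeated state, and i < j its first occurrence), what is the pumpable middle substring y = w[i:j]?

baaa

Run of M on w = b b a a a a b a a b:
  step 0: s0  (start)
  step 1: s4  (read b: s0→s4)
  step 2: s5  (read b: s4→s5)
  step 3: s3  (read a: s5→s3)
  step 4: s1  (read a: s3→s1)
  step 5: s4  (read a: s1→s4)   ← first repeat (s4 seen earlier)
  step 6: s4  (read a: s4→s4)
  step 7: s5  (read b: s4→s5)
  step 8: s3  (read a: s5→s3)
  step 9: s1  (read a: s3→s1)
  step 10: s6  (read b: s1→s6)

So i = 1, j = 5, giving x = w[0:1] = b, y = w[1:5] = baaa, z = w[5:10] = abaab.
Check: |xy| = 5 ≤ 7 and |y| = 4 ≥ 1. Reading y takes M from s4 back to s4, so every xyⁱz is accepted.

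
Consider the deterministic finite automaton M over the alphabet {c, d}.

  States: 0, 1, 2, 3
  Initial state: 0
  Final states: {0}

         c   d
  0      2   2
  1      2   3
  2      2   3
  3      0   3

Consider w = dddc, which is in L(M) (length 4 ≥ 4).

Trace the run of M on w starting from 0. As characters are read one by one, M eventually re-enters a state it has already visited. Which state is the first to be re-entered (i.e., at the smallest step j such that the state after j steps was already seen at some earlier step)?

Run of M on w = d d d c:
  step 0: 0  (start)
  step 1: 2  (read d: 0→2)
  step 2: 3  (read d: 2→3)
  step 3: 3  (read d: 3→3)   ← first repeat (3 seen earlier)
  step 4: 0  (read c: 3→0)

The earliest repeat is at step j = 3: M is in 3, which it already visited at step i = 2.
With |Q| = 4, pigeonhole forces a state repeat no later than step 4; the substring read between the first and second visits to that state can be pumped.

3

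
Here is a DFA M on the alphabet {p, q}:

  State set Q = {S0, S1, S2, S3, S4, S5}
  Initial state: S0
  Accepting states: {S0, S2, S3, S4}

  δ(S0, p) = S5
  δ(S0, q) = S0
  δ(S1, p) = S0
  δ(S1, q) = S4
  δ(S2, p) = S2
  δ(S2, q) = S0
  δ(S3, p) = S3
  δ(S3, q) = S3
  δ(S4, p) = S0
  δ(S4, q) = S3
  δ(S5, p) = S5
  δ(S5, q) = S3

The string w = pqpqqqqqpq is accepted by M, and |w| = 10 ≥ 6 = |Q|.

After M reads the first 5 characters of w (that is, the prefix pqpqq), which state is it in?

Run of M on the first 5 characters of w = p q p q q:
  step 0: S0  (start)
  step 1: S5  (read p: S0→S5)
  step 2: S3  (read q: S5→S3)
  step 3: S3  (read p: S3→S3)
  step 4: S3  (read q: S3→S3)
  step 5: S3  (read q: S3→S3)

After reading 5 characters, M is in state S3.

S3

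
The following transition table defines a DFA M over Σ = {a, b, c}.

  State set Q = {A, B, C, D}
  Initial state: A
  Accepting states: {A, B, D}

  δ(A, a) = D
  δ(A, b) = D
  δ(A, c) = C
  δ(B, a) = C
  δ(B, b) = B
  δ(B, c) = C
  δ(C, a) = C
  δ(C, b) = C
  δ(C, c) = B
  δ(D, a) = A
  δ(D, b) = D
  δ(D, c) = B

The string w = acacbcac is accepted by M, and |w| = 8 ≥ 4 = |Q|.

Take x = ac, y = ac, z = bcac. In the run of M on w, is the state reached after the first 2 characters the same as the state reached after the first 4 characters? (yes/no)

Run of M on the first 4 characters of w = a c a c:
  step 0: A  (start)
  step 1: D  (read a: A→D)
  step 2: B  (read c: D→B)
  step 3: C  (read a: B→C)
  step 4: B  (read c: C→B)

After x (step 2): B. After xy (step 4): B.
They match, so y = ac drives M around a cycle from B back to itself; pumping y any number of times keeps M in B before reading z, and xyⁱz ∈ L(M) for every i ≥ 0.

yes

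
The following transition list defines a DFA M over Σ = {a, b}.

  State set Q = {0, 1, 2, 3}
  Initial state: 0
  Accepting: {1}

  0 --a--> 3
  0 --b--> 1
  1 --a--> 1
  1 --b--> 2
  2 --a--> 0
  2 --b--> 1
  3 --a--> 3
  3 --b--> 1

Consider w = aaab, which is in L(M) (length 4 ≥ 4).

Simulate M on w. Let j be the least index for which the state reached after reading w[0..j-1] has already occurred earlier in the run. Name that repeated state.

State sequence: 0 -a-> 3 -a-> 3 -a-> 3 -b-> 1
First repeat at step 2: 3 was already visited.

The earliest repeat is at step j = 2: M is in 3, which it already visited at step i = 1.
With |Q| = 4, pigeonhole forces a state repeat no later than step 4; the substring read between the first and second visits to that state can be pumped.

3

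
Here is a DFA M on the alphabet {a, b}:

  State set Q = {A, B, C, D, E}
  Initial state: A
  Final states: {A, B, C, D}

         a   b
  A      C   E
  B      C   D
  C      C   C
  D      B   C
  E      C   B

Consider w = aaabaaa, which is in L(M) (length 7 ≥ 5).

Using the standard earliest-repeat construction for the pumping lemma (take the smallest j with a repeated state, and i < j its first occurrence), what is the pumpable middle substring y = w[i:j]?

a

State sequence: A -a-> C -a-> C -a-> C -b-> C -a-> C -a-> C -a-> C
First repeat at step 2: C was already visited.

So i = 1, j = 2, giving x = w[0:1] = a, y = w[1:2] = a, z = w[2:7] = abaaa.
Check: |xy| = 2 ≤ 5 and |y| = 1 ≥ 1. Reading y takes M from C back to C, so every xyⁱz is accepted.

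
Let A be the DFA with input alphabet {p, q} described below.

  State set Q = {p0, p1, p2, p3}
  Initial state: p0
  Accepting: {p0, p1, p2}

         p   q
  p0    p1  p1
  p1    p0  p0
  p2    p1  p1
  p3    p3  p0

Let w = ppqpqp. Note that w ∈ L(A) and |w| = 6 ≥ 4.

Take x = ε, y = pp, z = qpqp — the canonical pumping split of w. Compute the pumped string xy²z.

xy^2z = ε·pp·pp·qpqp = ppppqpqp.
Reading y = pp takes A from p0 back to p0, so after x·y·y the machine is still in p0, and z then leads to the accepting state p0. Hence ppppqpqp ∈ L(A).

ppppqpqp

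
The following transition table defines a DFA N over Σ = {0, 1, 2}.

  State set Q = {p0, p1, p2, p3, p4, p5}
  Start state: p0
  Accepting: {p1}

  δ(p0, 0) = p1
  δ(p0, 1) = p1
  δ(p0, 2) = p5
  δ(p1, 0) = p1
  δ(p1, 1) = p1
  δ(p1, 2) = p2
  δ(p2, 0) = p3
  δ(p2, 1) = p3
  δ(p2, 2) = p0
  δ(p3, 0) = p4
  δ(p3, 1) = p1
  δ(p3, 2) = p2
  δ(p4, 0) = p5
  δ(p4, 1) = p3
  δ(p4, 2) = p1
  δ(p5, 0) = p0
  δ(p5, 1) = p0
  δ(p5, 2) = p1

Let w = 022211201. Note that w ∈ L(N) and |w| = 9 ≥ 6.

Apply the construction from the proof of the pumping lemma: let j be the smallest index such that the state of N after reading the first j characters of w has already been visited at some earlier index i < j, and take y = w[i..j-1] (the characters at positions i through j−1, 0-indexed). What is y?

022

State sequence: p0 -0-> p1 -2-> p2 -2-> p0 -2-> p5 -1-> p0 -1-> p1 -2-> p2 -0-> p3 -1-> p1
First repeat at step 3: p0 was already visited.

So i = 0, j = 3, giving x = w[0:0] = ε, y = w[0:3] = 022, z = w[3:9] = 211201.
Check: |xy| = 3 ≤ 6 and |y| = 3 ≥ 1. Reading y takes N from p0 back to p0, so every xyⁱz is accepted.
The DFA has 6 states, so the proof of the pumping lemma guarantees a repeated state among the first 6+1 visited; the segment between the two visits is the pumpable y.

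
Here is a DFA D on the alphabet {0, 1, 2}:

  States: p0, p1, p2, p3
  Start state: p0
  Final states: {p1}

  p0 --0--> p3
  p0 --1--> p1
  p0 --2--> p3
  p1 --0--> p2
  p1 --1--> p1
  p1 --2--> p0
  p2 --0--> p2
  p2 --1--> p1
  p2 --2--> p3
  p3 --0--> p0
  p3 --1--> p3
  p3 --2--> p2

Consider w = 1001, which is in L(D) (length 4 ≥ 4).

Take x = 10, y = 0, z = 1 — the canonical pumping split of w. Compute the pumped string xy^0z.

101

xy⁰z = xz = 10·1 = 101.
Reading y = 0 takes D from p2 back to p2, so after x the machine is still in p2, and z then leads to the accepting state p1. Hence 101 ∈ L(D).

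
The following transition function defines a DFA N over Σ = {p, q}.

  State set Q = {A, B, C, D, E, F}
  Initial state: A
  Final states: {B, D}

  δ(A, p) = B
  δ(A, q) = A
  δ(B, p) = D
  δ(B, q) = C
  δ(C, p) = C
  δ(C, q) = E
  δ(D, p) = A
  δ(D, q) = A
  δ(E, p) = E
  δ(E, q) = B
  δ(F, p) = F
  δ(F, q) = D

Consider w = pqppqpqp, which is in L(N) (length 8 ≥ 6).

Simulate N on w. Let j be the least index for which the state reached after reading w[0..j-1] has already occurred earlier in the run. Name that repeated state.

State sequence: A -p-> B -q-> C -p-> C -p-> C -q-> E -p-> E -q-> B -p-> D
First repeat at step 3: C was already visited.

The earliest repeat is at step j = 3: N is in C, which it already visited at step i = 2.
Pumping length from the standard proof: p = 6 (the number of states). The repeated state found above gives |xy| = j ≤ 6 and |y| = j − i ≥ 1.

C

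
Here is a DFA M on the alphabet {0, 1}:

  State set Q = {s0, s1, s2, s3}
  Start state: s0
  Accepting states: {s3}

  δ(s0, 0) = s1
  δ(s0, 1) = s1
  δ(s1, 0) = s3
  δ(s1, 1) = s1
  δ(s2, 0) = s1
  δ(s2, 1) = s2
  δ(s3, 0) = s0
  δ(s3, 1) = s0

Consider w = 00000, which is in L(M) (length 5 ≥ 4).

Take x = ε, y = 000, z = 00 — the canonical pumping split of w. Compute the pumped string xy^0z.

00

xy⁰z = xz = ε·00 = 00.
Reading y = 000 takes M from s0 back to s0, so after x the machine is still in s0, and z then leads to the accepting state s3. Hence 00 ∈ L(M).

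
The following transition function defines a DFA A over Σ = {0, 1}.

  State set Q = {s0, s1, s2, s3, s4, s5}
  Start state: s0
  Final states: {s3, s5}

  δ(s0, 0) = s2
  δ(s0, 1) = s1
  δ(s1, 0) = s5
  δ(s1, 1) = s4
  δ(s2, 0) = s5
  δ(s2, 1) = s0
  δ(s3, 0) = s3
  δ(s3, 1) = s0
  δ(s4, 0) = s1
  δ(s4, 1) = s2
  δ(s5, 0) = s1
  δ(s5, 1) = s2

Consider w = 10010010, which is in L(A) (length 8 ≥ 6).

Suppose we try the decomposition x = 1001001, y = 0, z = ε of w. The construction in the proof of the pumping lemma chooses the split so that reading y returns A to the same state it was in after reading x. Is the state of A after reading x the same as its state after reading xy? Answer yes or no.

State sequence: s0 -1-> s1 -0-> s5 -0-> s1 -1-> s4 -0-> s1 -0-> s5 -1-> s2 -0-> s5

After x (step 7): s2. After xy (step 8): s5.
They differ (s2 ≠ s5), so y is not a cycle from the state after x; this split is not the one the pumping-lemma construction produces, and pumping y need not keep the string in L(A).

no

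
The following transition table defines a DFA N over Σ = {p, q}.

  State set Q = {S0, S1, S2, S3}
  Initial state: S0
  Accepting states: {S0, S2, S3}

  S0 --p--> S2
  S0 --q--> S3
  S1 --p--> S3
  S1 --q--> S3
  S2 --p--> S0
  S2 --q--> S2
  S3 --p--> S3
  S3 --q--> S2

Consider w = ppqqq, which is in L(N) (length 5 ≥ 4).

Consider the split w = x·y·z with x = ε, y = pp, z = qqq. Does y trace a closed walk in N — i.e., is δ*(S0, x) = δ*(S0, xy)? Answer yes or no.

yes

State sequence: S0 -p-> S2 -p-> S0

After x (step 0): S0. After xy (step 2): S0.
They match, so y = pp drives N around a cycle from S0 back to itself; pumping y any number of times keeps N in S0 before reading z, and xyⁱz ∈ L(N) for every i ≥ 0.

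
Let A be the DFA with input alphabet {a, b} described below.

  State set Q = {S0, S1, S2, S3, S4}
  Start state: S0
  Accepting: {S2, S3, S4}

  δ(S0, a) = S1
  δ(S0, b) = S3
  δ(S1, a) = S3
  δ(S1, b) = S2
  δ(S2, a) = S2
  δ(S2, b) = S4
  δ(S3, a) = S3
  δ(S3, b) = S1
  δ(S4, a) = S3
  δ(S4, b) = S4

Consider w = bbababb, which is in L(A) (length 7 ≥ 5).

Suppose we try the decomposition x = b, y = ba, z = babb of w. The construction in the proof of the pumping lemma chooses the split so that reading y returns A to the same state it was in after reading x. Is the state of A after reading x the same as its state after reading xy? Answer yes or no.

yes

State sequence: S0 -b-> S3 -b-> S1 -a-> S3

After x (step 1): S3. After xy (step 3): S3.
They match, so y = ba drives A around a cycle from S3 back to itself; pumping y any number of times keeps A in S3 before reading z, and xyⁱz ∈ L(A) for every i ≥ 0.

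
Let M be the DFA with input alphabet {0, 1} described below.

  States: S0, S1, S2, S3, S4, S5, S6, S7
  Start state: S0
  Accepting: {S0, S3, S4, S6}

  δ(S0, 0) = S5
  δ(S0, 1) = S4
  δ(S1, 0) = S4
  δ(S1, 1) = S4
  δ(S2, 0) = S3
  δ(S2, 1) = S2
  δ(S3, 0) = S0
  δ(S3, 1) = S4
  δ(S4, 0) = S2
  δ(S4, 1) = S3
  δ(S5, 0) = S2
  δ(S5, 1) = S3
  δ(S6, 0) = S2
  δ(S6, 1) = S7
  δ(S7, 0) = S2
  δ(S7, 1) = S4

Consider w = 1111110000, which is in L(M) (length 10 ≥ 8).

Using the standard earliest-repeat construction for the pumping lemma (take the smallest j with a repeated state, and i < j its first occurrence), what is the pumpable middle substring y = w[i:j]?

State sequence: S0 -1-> S4 -1-> S3 -1-> S4 -1-> S3 -1-> S4 -1-> S3 -0-> S0 -0-> S5 -0-> S2 -0-> S3
First repeat at step 3: S4 was already visited.

So i = 1, j = 3, giving x = w[0:1] = 1, y = w[1:3] = 11, z = w[3:10] = 1110000.
Check: |xy| = 3 ≤ 8 and |y| = 2 ≥ 1. Reading y takes M from S4 back to S4, so every xyⁱz is accepted.
Pumping length from the standard proof: p = 8 (the number of states). The repeated state found above gives |xy| = j ≤ 8 and |y| = j − i ≥ 1.

11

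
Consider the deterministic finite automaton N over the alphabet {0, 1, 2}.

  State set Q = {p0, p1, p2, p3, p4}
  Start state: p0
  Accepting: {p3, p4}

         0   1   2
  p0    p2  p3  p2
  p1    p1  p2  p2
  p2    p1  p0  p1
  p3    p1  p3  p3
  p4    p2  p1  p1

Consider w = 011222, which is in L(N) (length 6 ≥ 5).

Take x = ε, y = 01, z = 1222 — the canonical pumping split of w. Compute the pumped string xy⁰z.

xy⁰z = xz = ε·1222 = 1222.
Reading y = 01 takes N from p0 back to p0, so after x the machine is still in p0, and z then leads to the accepting state p3. Hence 1222 ∈ L(N).

1222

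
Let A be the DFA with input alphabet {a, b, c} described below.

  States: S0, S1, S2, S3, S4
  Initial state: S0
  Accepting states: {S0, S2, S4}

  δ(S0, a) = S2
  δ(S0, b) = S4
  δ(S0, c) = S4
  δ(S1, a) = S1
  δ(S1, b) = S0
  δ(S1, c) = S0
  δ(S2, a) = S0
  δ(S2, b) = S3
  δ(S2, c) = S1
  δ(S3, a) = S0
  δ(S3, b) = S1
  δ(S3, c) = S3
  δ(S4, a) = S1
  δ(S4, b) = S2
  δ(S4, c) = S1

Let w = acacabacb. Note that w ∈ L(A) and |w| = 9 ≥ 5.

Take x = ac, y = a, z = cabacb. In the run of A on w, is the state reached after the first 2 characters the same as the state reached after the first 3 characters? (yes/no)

yes

Run of A on the first 3 characters of w = a c a:
  step 0: S0  (start)
  step 1: S2  (read a: S0→S2)
  step 2: S1  (read c: S2→S1)
  step 3: S1  (read a: S1→S1)

After x (step 2): S1. After xy (step 3): S1.
They match, so y = a drives A around a cycle from S1 back to itself; pumping y any number of times keeps A in S1 before reading z, and xyⁱz ∈ L(A) for every i ≥ 0.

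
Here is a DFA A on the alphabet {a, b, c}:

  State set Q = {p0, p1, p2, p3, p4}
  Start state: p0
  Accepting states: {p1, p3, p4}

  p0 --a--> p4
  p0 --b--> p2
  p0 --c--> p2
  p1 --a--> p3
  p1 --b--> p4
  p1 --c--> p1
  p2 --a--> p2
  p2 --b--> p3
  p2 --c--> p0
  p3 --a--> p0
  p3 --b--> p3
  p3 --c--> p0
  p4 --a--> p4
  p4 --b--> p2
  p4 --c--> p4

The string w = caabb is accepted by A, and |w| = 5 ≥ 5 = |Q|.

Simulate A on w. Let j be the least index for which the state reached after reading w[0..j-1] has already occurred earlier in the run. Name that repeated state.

Run of A on w = c a a b b:
  step 0: p0  (start)
  step 1: p2  (read c: p0→p2)
  step 2: p2  (read a: p2→p2)   ← first repeat (p2 seen earlier)
  step 3: p2  (read a: p2→p2)
  step 4: p3  (read b: p2→p3)
  step 5: p3  (read b: p3→p3)

The earliest repeat is at step j = 2: A is in p2, which it already visited at step i = 1.
Pumping length from the standard proof: p = 5 (the number of states). The repeated state found above gives |xy| = j ≤ 5 and |y| = j − i ≥ 1.

p2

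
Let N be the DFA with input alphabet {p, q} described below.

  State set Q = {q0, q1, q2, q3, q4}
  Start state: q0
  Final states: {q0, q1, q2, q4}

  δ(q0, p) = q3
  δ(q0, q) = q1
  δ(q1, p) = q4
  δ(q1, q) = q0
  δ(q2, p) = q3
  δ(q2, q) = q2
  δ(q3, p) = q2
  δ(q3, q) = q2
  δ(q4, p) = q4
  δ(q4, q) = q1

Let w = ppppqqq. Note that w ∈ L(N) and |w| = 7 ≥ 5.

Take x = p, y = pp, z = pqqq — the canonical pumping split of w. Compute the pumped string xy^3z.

ppppppppqqq

xy^3z = p·pp·pp·pp·pqqq = ppppppppqqq.
Reading y = pp takes N from q3 back to q3, so after x·y·y·y the machine is still in q3, and z then leads to the accepting state q2. Hence ppppppppqqq ∈ L(N).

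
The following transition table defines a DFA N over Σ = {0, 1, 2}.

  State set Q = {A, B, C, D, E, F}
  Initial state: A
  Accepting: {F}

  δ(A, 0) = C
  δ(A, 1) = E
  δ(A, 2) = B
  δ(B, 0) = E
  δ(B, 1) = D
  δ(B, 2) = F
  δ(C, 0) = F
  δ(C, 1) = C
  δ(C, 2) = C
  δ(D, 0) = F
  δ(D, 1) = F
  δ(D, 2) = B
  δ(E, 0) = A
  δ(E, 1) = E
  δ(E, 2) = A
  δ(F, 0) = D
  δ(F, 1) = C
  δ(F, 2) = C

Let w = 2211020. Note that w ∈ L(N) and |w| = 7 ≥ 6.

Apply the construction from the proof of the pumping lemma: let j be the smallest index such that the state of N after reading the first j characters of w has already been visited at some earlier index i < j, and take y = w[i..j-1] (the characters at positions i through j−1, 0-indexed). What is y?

Run of N on w = 2 2 1 1 0 2 0:
  step 0: A  (start)
  step 1: B  (read 2: A→B)
  step 2: F  (read 2: B→F)
  step 3: C  (read 1: F→C)
  step 4: C  (read 1: C→C)   ← first repeat (C seen earlier)
  step 5: F  (read 0: C→F)
  step 6: C  (read 2: F→C)
  step 7: F  (read 0: C→F)

So i = 3, j = 4, giving x = w[0:3] = 221, y = w[3:4] = 1, z = w[4:7] = 020.
Check: |xy| = 4 ≤ 6 and |y| = 1 ≥ 1. Reading y takes N from C back to C, so every xyⁱz is accepted.
The DFA has 6 states, so the proof of the pumping lemma guarantees a repeated state among the first 6+1 visited; the segment between the two visits is the pumpable y.

1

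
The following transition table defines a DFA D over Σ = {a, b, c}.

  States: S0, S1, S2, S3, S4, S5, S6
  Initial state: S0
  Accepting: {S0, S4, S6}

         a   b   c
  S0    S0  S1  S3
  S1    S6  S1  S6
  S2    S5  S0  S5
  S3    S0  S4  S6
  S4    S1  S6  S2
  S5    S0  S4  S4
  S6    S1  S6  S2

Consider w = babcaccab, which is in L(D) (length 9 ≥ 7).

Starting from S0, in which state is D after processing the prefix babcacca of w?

Run of D on the first 8 characters of w = b a b c a c c a:
  step 0: S0  (start)
  step 1: S1  (read b: S0→S1)
  step 2: S6  (read a: S1→S6)
  step 3: S6  (read b: S6→S6)
  step 4: S2  (read c: S6→S2)
  step 5: S5  (read a: S2→S5)
  step 6: S4  (read c: S5→S4)
  step 7: S2  (read c: S4→S2)
  step 8: S5  (read a: S2→S5)

After reading 8 characters, D is in state S5.

S5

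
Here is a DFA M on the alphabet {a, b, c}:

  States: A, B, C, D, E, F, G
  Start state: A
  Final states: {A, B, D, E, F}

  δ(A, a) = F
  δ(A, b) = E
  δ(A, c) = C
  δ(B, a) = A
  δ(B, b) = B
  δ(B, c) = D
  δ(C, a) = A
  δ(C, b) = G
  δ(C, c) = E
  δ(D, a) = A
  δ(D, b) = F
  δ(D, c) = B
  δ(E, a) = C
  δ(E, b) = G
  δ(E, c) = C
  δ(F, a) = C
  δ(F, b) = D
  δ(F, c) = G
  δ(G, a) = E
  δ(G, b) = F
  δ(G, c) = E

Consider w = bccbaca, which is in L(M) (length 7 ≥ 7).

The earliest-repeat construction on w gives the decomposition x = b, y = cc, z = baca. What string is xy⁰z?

bbaca

xy⁰z = xz = b·baca = bbaca.
Reading y = cc takes M from E back to E, so after x the machine is still in E, and z then leads to the accepting state A. Hence bbaca ∈ L(M).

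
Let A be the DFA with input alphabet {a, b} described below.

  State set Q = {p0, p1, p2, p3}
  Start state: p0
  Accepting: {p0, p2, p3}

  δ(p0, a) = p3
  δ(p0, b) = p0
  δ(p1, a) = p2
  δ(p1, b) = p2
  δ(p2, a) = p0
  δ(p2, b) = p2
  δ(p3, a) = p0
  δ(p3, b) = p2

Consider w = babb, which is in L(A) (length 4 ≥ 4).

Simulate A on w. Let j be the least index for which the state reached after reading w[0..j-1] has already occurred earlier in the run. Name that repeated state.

p0

Run of A on w = b a b b:
  step 0: p0  (start)
  step 1: p0  (read b: p0→p0)   ← first repeat (p0 seen earlier)
  step 2: p3  (read a: p0→p3)
  step 3: p2  (read b: p3→p2)
  step 4: p2  (read b: p2→p2)

The earliest repeat is at step j = 1: A is in p0, which it already visited at step i = 0.
The DFA has 4 states, so the proof of the pumping lemma guarantees a repeated state among the first 4+1 visited; the segment between the two visits is the pumpable y.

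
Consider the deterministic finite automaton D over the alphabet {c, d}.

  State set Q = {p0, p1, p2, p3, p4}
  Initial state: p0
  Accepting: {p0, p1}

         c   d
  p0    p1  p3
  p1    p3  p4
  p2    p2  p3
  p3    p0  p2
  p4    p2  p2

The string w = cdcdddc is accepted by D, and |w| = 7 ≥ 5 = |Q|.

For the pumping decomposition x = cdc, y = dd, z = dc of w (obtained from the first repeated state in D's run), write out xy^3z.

cdcdddddddc

xy^3z = cdc·dd·dd·dd·dc = cdcdddddddc.
Reading y = dd takes D from p2 back to p2, so after x·y·y·y the machine is still in p2, and z then leads to the accepting state p0. Hence cdcdddddddc ∈ L(D).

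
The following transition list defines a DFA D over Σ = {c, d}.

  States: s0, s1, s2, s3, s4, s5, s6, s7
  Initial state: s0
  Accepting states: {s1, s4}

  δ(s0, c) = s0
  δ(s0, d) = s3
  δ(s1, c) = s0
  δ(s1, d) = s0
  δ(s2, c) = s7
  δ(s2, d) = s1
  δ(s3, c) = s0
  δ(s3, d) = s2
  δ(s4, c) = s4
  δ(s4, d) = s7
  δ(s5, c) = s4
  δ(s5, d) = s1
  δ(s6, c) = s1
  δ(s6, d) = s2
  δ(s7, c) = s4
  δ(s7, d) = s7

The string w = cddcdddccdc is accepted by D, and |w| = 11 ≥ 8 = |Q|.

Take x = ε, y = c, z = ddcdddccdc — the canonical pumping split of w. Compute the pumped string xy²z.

xy^2z = ε·c·c·ddcdddccdc = ccddcdddccdc.
Reading y = c takes D from s0 back to s0, so after x·y·y the machine is still in s0, and z then leads to the accepting state s4. Hence ccddcdddccdc ∈ L(D).

ccddcdddccdc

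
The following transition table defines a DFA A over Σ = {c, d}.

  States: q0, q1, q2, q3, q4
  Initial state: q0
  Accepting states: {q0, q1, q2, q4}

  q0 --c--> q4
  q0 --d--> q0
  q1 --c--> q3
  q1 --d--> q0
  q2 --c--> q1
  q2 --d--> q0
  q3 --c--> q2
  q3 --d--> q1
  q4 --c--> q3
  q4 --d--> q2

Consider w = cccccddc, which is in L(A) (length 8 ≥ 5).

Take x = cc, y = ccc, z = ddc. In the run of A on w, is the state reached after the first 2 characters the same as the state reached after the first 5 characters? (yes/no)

Run of A on the first 5 characters of w = c c c c c:
  step 0: q0  (start)
  step 1: q4  (read c: q0→q4)
  step 2: q3  (read c: q4→q3)
  step 3: q2  (read c: q3→q2)
  step 4: q1  (read c: q2→q1)
  step 5: q3  (read c: q1→q3)

After x (step 2): q3. After xy (step 5): q3.
They match, so y = ccc drives A around a cycle from q3 back to itself; pumping y any number of times keeps A in q3 before reading z, and xyⁱz ∈ L(A) for every i ≥ 0.

yes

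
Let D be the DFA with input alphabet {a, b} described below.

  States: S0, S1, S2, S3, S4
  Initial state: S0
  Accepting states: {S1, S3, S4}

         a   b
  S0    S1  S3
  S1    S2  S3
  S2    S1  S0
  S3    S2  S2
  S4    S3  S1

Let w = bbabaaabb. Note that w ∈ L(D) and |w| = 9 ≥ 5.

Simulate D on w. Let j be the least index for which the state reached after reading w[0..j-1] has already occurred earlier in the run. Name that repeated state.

S3

Run of D on w = b b a b a a a b b:
  step 0: S0  (start)
  step 1: S3  (read b: S0→S3)
  step 2: S2  (read b: S3→S2)
  step 3: S1  (read a: S2→S1)
  step 4: S3  (read b: S1→S3)   ← first repeat (S3 seen earlier)
  step 5: S2  (read a: S3→S2)
  step 6: S1  (read a: S2→S1)
  step 7: S2  (read a: S1→S2)
  step 8: S0  (read b: S2→S0)
  step 9: S3  (read b: S0→S3)

The earliest repeat is at step j = 4: D is in S3, which it already visited at step i = 1.
Since D has 5 states, any run of length ≥ 5 visits 5+1 states, so by pigeonhole some state repeats within the first 5 steps — that repeat gives the pumpable loop.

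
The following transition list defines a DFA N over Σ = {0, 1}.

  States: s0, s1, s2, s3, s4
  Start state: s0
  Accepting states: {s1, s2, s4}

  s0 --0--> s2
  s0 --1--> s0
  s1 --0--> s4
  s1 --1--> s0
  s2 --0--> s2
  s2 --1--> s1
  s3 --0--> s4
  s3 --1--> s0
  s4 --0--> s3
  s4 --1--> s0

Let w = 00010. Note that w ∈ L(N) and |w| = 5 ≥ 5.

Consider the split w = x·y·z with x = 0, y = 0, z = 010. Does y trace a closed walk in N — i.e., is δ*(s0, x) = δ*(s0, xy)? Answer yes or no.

yes

Run of N on the first 2 characters of w = 0 0:
  step 0: s0  (start)
  step 1: s2  (read 0: s0→s2)
  step 2: s2  (read 0: s2→s2)

After x (step 1): s2. After xy (step 2): s2.
They match, so y = 0 drives N around a cycle from s2 back to itself; pumping y any number of times keeps N in s2 before reading z, and xyⁱz ∈ L(N) for every i ≥ 0.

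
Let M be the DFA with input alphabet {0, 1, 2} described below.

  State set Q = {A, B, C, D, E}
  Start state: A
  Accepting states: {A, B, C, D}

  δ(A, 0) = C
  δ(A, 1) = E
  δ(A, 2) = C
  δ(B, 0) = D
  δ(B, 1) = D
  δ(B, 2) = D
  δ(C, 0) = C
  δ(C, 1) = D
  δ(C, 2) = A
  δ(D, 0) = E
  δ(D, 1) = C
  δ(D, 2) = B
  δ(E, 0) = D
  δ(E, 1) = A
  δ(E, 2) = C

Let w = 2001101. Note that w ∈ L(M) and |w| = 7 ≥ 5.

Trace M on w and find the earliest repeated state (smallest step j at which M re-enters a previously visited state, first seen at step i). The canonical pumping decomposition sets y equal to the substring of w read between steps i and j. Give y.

0

State sequence: A -2-> C -0-> C -0-> C -1-> D -1-> C -0-> C -1-> D
First repeat at step 2: C was already visited.

So i = 1, j = 2, giving x = w[0:1] = 2, y = w[1:2] = 0, z = w[2:7] = 01101.
Check: |xy| = 2 ≤ 5 and |y| = 1 ≥ 1. Reading y takes M from C back to C, so every xyⁱz is accepted.
Pumping length from the standard proof: p = 5 (the number of states). The repeated state found above gives |xy| = j ≤ 5 and |y| = j − i ≥ 1.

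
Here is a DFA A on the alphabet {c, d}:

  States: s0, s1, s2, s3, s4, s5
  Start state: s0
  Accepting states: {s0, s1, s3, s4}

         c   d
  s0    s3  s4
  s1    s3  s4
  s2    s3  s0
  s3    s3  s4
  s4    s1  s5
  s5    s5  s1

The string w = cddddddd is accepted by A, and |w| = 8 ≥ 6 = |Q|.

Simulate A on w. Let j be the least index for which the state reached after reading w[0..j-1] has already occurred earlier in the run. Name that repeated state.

s4

Run of A on w = c d d d d d d d:
  step 0: s0  (start)
  step 1: s3  (read c: s0→s3)
  step 2: s4  (read d: s3→s4)
  step 3: s5  (read d: s4→s5)
  step 4: s1  (read d: s5→s1)
  step 5: s4  (read d: s1→s4)   ← first repeat (s4 seen earlier)
  step 6: s5  (read d: s4→s5)
  step 7: s1  (read d: s5→s1)
  step 8: s4  (read d: s1→s4)

The earliest repeat is at step j = 5: A is in s4, which it already visited at step i = 2.
Since A has 6 states, any run of length ≥ 6 visits 6+1 states, so by pigeonhole some state repeats within the first 6 steps — that repeat gives the pumpable loop.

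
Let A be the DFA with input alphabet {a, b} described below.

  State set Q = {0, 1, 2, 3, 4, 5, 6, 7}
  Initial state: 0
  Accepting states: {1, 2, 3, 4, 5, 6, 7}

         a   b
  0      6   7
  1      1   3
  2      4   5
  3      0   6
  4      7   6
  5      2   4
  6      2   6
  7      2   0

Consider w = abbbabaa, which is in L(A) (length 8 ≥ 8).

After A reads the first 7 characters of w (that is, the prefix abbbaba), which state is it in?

2

Run of A on the first 7 characters of w = a b b b a b a:
  step 0: 0  (start)
  step 1: 6  (read a: 0→6)
  step 2: 6  (read b: 6→6)
  step 3: 6  (read b: 6→6)
  step 4: 6  (read b: 6→6)
  step 5: 2  (read a: 6→2)
  step 6: 5  (read b: 2→5)
  step 7: 2  (read a: 5→2)

After reading 7 characters, A is in state 2.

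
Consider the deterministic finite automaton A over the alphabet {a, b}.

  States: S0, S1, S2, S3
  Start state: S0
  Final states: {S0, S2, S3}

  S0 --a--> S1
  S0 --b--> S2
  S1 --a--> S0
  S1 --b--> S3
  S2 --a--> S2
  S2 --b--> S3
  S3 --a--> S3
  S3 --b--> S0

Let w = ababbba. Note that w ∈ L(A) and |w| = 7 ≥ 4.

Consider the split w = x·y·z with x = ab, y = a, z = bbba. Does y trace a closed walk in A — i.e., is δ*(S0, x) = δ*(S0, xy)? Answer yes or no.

yes

Run of A on the first 3 characters of w = a b a:
  step 0: S0  (start)
  step 1: S1  (read a: S0→S1)
  step 2: S3  (read b: S1→S3)
  step 3: S3  (read a: S3→S3)

After x (step 2): S3. After xy (step 3): S3.
They match, so y = a drives A around a cycle from S3 back to itself; pumping y any number of times keeps A in S3 before reading z, and xyⁱz ∈ L(A) for every i ≥ 0.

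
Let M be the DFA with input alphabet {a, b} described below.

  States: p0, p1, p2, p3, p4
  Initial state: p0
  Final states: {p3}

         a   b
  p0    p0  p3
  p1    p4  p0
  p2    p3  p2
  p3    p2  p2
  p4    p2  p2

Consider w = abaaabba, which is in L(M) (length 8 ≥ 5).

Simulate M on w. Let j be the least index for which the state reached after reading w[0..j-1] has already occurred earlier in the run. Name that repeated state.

Run of M on w = a b a a a b b a:
  step 0: p0  (start)
  step 1: p0  (read a: p0→p0)   ← first repeat (p0 seen earlier)
  step 2: p3  (read b: p0→p3)
  step 3: p2  (read a: p3→p2)
  step 4: p3  (read a: p2→p3)
  step 5: p2  (read a: p3→p2)
  step 6: p2  (read b: p2→p2)
  step 7: p2  (read b: p2→p2)
  step 8: p3  (read a: p2→p3)

The earliest repeat is at step j = 1: M is in p0, which it already visited at step i = 0.
The DFA has 5 states, so the proof of the pumping lemma guarantees a repeated state among the first 5+1 visited; the segment between the two visits is the pumpable y.

p0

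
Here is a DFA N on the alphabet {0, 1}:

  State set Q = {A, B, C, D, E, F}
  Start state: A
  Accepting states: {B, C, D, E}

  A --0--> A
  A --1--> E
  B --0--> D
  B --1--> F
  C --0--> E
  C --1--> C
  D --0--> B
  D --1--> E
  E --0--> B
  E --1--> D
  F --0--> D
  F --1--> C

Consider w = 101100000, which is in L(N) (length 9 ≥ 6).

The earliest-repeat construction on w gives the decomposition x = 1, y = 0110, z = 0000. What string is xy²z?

xy^2z = 1·0110·0110·0000 = 1011001100000.
Reading y = 0110 takes N from E back to E, so after x·y·y the machine is still in E, and z then leads to the accepting state D. Hence 1011001100000 ∈ L(N).

1011001100000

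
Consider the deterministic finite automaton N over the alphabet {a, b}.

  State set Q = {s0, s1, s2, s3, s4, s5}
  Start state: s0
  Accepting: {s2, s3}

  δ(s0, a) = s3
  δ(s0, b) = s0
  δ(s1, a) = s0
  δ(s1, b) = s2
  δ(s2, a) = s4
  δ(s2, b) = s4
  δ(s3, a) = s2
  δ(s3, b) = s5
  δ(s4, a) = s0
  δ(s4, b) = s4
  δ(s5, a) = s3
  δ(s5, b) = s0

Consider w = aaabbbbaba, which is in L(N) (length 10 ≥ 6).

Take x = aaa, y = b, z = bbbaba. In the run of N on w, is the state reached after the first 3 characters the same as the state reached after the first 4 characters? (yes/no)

Run of N on the first 4 characters of w = a a a b:
  step 0: s0  (start)
  step 1: s3  (read a: s0→s3)
  step 2: s2  (read a: s3→s2)
  step 3: s4  (read a: s2→s4)
  step 4: s4  (read b: s4→s4)

After x (step 3): s4. After xy (step 4): s4.
They match, so y = b drives N around a cycle from s4 back to itself; pumping y any number of times keeps N in s4 before reading z, and xyⁱz ∈ L(N) for every i ≥ 0.

yes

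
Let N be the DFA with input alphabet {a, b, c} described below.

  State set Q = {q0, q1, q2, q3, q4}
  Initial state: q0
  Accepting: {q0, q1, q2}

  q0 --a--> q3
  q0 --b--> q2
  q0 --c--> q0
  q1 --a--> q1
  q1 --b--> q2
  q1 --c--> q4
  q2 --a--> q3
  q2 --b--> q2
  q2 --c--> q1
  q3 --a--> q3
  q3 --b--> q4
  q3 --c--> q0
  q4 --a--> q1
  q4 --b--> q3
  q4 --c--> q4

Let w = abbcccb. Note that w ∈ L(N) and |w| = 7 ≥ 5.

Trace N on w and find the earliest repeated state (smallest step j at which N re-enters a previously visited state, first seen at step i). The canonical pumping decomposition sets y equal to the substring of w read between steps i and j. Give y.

State sequence: q0 -a-> q3 -b-> q4 -b-> q3 -c-> q0 -c-> q0 -c-> q0 -b-> q2
First repeat at step 3: q3 was already visited.

So i = 1, j = 3, giving x = w[0:1] = a, y = w[1:3] = bb, z = w[3:7] = cccb.
Check: |xy| = 3 ≤ 5 and |y| = 2 ≥ 1. Reading y takes N from q3 back to q3, so every xyⁱz is accepted.

bb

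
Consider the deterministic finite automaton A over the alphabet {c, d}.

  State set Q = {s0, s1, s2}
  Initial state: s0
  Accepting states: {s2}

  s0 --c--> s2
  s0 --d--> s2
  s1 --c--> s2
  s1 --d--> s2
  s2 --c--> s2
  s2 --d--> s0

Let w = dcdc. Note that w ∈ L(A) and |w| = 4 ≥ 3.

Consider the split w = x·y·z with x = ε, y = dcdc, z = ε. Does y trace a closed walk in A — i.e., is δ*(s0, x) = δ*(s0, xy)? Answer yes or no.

Run of A on the first 4 characters of w = d c d c:
  step 0: s0  (start)
  step 1: s2  (read d: s0→s2)
  step 2: s2  (read c: s2→s2)
  step 3: s0  (read d: s2→s0)
  step 4: s2  (read c: s0→s2)

After x (step 0): s0. After xy (step 4): s2.
They differ (s0 ≠ s2), so y is not a cycle from the state after x; this split is not the one the pumping-lemma construction produces, and pumping y need not keep the string in L(A).

no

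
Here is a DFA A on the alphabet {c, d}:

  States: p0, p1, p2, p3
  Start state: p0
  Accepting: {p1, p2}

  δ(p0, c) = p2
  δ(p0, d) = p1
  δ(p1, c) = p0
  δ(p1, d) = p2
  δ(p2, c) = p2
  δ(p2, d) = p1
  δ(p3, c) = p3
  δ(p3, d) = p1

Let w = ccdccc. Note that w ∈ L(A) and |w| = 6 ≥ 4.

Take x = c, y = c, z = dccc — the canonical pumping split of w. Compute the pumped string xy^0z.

cdccc

xy⁰z = xz = c·dccc = cdccc.
Reading y = c takes A from p2 back to p2, so after x the machine is still in p2, and z then leads to the accepting state p2. Hence cdccc ∈ L(A).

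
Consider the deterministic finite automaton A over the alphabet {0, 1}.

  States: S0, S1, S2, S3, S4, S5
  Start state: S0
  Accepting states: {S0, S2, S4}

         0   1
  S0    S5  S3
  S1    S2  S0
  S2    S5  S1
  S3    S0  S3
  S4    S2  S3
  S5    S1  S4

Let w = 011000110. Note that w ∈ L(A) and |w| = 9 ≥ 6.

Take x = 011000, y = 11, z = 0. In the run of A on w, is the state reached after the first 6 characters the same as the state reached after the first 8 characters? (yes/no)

no

State sequence: S0 -0-> S5 -1-> S4 -1-> S3 -0-> S0 -0-> S5 -0-> S1 -1-> S0 -1-> S3

After x (step 6): S1. After xy (step 8): S3.
They differ (S1 ≠ S3), so y is not a cycle from the state after x; this split is not the one the pumping-lemma construction produces, and pumping y need not keep the string in L(A).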